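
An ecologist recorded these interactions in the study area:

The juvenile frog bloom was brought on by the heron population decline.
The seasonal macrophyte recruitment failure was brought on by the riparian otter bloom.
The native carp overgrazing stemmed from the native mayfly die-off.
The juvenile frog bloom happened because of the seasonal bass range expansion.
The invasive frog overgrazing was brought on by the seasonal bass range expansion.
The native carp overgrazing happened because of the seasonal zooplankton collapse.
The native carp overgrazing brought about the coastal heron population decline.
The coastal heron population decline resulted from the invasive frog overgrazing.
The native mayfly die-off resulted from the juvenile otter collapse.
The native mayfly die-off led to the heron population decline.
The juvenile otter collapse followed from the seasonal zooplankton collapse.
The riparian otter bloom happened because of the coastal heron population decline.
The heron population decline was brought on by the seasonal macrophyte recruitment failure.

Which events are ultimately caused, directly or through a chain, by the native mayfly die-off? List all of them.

the coastal heron population decline, the heron population decline, the juvenile frog bloom, the native carp overgrazing, the riparian otter bloom, the seasonal macrophyte recruitment failure

Direct effects: the native carp overgrazing, the heron population decline.
2 steps out: the coastal heron population decline, the juvenile frog bloom.
3 steps out: the riparian otter bloom.
4 steps out: the seasonal macrophyte recruitment failure.
Not reachable from it: the seasonal bass range expansion, the invasive frog overgrazing, the seasonal zooplankton collapse, the juvenile otter collapse.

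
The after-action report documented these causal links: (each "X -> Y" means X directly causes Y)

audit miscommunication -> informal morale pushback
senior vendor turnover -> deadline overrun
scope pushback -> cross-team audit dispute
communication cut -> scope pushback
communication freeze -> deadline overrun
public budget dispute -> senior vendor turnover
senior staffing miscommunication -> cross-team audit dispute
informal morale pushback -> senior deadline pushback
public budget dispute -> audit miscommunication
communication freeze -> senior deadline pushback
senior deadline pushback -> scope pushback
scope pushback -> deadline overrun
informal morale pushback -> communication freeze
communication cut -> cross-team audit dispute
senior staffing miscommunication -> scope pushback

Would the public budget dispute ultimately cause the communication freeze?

There is a causal chain: the public budget dispute → the audit miscommunication → the informal morale pushback → the communication freeze.

Yes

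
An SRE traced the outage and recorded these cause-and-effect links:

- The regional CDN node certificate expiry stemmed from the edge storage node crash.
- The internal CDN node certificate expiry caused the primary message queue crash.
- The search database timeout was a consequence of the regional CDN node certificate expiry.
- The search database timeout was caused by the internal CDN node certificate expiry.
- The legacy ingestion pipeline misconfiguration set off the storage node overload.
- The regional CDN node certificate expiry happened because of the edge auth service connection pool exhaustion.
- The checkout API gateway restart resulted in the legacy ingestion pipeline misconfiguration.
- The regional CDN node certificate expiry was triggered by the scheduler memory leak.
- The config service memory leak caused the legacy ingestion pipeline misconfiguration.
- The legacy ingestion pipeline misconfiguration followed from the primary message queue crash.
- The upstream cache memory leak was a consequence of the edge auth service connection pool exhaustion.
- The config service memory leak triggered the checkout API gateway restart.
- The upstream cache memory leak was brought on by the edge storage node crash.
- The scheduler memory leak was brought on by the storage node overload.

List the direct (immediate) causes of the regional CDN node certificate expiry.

the edge auth service connection pool exhaustion, the edge storage node crash, the scheduler memory leak

Upstream contributors include the config service memory leak, the checkout API gateway restart, the internal CDN node certificate expiry, the primary message queue crash, the legacy ingestion pipeline misconfiguration, the storage node overload, but only the edge auth service connection pool exhaustion, the edge storage node crash, the scheduler memory leak feed directly into the regional CDN node certificate expiry.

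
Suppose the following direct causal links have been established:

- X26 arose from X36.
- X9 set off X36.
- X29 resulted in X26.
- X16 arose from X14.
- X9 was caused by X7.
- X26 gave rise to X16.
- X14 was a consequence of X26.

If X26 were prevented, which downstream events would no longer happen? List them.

X14, X16

Downstream of X26: X14, X16.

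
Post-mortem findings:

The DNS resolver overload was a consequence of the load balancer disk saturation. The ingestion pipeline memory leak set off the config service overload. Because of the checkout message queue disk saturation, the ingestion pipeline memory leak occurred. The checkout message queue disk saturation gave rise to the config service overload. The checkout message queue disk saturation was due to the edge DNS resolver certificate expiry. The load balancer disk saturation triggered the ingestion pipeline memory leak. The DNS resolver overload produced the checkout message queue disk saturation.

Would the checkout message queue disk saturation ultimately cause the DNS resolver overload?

No

The checkout message queue disk saturation leads to the ingestion pipeline memory leak, the config service overload; the DNS resolver overload is not among them.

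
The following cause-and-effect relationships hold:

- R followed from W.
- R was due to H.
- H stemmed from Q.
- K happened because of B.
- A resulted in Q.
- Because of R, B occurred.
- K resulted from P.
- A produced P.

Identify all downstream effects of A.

B, H, K, P, Q, R

Direct effects: Q, P.
2 steps out: H, K.
3 steps out: R.
4 steps out: B.
Not reachable from it: W.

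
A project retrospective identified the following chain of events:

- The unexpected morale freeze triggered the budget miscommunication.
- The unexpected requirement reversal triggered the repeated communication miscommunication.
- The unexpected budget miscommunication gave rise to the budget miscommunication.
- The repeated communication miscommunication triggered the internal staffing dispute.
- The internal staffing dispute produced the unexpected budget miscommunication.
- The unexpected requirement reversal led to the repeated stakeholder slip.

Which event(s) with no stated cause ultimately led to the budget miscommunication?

the unexpected morale freeze, the unexpected requirement reversal

Tracing upstream from the budget miscommunication: the budget miscommunication ← the unexpected budget miscommunication ← the internal staffing dispute ← the repeated communication miscommunication ← the unexpected requirement reversal.
A separate upstream branch: the budget miscommunication ← the unexpected morale freeze.
Each of those chain origins has no stated cause.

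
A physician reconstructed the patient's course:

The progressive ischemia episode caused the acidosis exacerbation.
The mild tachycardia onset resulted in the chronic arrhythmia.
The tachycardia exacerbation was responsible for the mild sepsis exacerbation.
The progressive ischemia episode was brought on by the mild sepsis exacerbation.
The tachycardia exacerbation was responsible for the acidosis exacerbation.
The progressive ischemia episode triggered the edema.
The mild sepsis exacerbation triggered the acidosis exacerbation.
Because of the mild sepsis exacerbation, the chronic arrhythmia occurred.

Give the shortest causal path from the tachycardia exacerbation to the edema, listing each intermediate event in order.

the tachycardia exacerbation → the mild sepsis exacerbation
the mild sepsis exacerbation → the progressive ischemia episode
the progressive ischemia episode → the edema
Length: 3 steps.

the tachycardia exacerbation → the mild sepsis exacerbation → the progressive ischemia episode → the edema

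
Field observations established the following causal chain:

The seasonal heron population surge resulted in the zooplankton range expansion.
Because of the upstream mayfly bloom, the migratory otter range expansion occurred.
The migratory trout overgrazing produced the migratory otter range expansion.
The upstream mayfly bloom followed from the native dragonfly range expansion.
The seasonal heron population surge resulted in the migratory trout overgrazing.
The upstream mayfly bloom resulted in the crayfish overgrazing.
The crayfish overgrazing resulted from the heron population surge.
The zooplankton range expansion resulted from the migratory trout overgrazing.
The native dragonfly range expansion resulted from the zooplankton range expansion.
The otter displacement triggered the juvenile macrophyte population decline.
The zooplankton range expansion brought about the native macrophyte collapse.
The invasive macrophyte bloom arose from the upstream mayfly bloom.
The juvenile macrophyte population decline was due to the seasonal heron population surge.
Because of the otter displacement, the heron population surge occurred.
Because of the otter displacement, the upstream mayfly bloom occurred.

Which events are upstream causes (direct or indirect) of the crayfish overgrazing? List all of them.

Immediate causes of the crayfish overgrazing: the upstream mayfly bloom, the heron population surge.
Further upstream: the seasonal heron population surge, the migratory trout overgrazing, the otter displacement, the zooplankton range expansion, the native dragonfly range expansion.

the heron population surge, the migratory trout overgrazing, the native dragonfly range expansion, the otter displacement, the seasonal heron population surge, the upstream mayfly bloom, the zooplankton range expansion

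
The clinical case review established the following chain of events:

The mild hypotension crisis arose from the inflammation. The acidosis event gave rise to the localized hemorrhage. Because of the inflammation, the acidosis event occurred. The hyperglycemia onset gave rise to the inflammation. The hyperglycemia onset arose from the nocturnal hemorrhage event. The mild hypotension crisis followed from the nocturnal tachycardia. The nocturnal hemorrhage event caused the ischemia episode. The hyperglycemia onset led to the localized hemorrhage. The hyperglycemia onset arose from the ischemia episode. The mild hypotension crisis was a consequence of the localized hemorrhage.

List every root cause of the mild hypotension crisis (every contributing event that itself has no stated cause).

the nocturnal hemorrhage event, the nocturnal tachycardia

Tracing upstream from the mild hypotension crisis: the mild hypotension crisis ← the inflammation ← the hyperglycemia onset ← the nocturnal hemorrhage event.
A separate upstream branch: the mild hypotension crisis ← the nocturnal tachycardia.
Each of those chain origins has no stated cause.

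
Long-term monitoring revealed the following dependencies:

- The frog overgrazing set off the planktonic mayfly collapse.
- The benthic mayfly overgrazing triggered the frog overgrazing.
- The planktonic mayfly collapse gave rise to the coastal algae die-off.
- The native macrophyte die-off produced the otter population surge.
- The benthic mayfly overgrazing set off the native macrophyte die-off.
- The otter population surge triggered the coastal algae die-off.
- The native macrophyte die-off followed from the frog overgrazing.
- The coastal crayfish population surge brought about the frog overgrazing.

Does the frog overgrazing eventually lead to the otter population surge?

Yes

There is a causal chain: the frog overgrazing → the native macrophyte die-off → the otter population surge.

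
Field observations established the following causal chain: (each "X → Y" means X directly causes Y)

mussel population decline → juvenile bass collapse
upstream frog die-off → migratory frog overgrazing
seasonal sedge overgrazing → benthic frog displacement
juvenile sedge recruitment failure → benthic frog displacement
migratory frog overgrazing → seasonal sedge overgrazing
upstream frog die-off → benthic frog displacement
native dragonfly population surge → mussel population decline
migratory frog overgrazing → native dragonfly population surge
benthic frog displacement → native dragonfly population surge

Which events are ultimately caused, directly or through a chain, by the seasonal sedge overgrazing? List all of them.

Direct effects: the benthic frog displacement.
2 steps out: the native dragonfly population surge.
3 steps out: the mussel population decline.
4 steps out: the juvenile bass collapse.
Not reachable from it: the upstream frog die-off, the migratory frog overgrazing, the juvenile sedge recruitment failure.

the benthic frog displacement, the juvenile bass collapse, the mussel population decline, the native dragonfly population surge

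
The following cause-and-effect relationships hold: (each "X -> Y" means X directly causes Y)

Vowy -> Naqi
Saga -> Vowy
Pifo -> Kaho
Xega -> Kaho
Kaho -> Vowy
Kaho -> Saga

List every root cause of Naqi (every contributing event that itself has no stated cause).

Tracing upstream from Naqi: Naqi ← Vowy ← Kaho ← Xega.
A separate upstream branch: Naqi ← Vowy ← Kaho ← Pifo.
Each of those chain origins has no stated cause.

Pifo, Xega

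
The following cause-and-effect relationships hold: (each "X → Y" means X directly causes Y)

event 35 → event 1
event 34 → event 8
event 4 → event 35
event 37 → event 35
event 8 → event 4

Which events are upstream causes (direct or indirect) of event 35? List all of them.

Immediate causes of event 35: event 4, event 37.
Further upstream: event 34, event 8.

event 34, event 37, event 4, event 8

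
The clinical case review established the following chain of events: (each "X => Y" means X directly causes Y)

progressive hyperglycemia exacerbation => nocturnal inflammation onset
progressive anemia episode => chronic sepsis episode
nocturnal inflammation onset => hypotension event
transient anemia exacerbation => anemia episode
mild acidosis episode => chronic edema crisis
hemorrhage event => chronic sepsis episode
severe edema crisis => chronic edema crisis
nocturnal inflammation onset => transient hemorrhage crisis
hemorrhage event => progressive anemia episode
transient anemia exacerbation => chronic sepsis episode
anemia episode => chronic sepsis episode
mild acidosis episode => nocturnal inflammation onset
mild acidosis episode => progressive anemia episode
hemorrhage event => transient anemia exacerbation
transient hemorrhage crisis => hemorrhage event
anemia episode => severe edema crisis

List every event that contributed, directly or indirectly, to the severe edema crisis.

Immediate cause of the severe edema crisis: the anemia episode.
Further upstream: the mild acidosis episode, the nocturnal inflammation onset, the transient hemorrhage crisis, the hemorrhage event, the transient anemia exacerbation, the progressive hyperglycemia exacerbation.

the anemia episode, the hemorrhage event, the mild acidosis episode, the nocturnal inflammation onset, the progressive hyperglycemia exacerbation, the transient anemia exacerbation, the transient hemorrhage crisis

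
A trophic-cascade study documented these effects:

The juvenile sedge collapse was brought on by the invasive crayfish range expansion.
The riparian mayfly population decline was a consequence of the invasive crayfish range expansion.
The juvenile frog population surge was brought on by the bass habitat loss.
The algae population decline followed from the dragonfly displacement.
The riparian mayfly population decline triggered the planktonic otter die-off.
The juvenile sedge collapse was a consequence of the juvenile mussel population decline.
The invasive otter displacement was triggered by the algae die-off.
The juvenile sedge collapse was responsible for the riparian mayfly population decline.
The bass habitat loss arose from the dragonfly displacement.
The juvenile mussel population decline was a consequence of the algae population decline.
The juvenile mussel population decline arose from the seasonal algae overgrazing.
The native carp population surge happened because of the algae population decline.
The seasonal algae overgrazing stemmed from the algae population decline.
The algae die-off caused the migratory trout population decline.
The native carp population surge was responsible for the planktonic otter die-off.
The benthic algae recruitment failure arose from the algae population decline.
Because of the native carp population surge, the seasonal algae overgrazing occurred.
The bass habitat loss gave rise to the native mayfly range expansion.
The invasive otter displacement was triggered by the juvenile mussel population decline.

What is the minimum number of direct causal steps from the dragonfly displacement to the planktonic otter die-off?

3

Shortest chain: the dragonfly displacement → the algae population decline → the native carp population surge → the planktonic otter die-off.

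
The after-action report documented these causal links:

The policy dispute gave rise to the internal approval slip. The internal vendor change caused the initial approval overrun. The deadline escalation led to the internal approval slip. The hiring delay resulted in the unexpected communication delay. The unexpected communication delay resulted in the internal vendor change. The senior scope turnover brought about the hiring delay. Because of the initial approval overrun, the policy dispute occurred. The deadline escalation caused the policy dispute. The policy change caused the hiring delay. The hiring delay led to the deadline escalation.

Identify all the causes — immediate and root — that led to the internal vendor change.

Immediate cause of the internal vendor change: the unexpected communication delay.
Further upstream: the policy change, the hiring delay, the senior scope turnover.

the hiring delay, the policy change, the senior scope turnover, the unexpected communication delay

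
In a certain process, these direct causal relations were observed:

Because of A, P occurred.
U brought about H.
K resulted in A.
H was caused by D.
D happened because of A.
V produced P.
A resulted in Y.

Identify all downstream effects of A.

D, H, P, Y

Direct effects: D, Y, P.
2 steps out: H.
Not reachable from it: K, U, V.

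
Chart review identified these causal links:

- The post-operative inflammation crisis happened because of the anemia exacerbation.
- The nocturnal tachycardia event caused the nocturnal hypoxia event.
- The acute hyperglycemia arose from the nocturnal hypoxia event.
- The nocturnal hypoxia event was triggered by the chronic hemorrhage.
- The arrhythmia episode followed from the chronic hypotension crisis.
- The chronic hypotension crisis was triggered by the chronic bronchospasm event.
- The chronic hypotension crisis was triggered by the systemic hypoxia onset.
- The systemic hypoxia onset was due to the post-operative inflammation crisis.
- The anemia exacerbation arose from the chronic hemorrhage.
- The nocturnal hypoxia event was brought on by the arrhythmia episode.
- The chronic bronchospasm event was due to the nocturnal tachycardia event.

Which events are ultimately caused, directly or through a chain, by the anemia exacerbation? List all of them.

the acute hyperglycemia, the arrhythmia episode, the chronic hypotension crisis, the nocturnal hypoxia event, the post-operative inflammation crisis, the systemic hypoxia onset

Direct effects: the post-operative inflammation crisis.
2 steps out: the systemic hypoxia onset.
3 steps out: the chronic hypotension crisis.
4 steps out: the arrhythmia episode.
5 steps out: the nocturnal hypoxia event.
6 steps out: the acute hyperglycemia.
Not reachable from it: the nocturnal tachycardia event, the chronic bronchospasm event, the chronic hemorrhage.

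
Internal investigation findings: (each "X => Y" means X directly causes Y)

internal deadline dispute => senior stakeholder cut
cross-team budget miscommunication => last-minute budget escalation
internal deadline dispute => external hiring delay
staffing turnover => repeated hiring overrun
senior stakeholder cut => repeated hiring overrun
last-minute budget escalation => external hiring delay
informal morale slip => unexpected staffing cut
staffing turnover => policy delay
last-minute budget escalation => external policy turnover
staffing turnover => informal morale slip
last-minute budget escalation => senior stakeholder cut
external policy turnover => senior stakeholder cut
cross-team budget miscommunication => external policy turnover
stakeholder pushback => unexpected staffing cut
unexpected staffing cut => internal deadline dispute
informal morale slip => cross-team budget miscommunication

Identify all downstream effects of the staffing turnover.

the cross-team budget miscommunication, the external hiring delay, the external policy turnover, the informal morale slip, the internal deadline dispute, the last-minute budget escalation, the policy delay, the repeated hiring overrun, the senior stakeholder cut, the unexpected staffing cut

Direct effects: the informal morale slip, the policy delay, the repeated hiring overrun.
2 steps out: the cross-team budget miscommunication, the unexpected staffing cut.
3 steps out: the last-minute budget escalation, the internal deadline dispute, the external policy turnover.
4 steps out: the senior stakeholder cut, the external hiring delay.
Not reachable from it: the stakeholder pushback.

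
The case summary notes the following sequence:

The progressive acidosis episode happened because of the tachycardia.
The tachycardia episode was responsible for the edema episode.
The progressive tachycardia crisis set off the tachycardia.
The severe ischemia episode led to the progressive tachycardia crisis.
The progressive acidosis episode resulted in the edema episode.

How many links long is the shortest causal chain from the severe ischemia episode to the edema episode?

4

Shortest chain: the severe ischemia episode → the progressive tachycardia crisis → the tachycardia → the progressive acidosis episode → the edema episode.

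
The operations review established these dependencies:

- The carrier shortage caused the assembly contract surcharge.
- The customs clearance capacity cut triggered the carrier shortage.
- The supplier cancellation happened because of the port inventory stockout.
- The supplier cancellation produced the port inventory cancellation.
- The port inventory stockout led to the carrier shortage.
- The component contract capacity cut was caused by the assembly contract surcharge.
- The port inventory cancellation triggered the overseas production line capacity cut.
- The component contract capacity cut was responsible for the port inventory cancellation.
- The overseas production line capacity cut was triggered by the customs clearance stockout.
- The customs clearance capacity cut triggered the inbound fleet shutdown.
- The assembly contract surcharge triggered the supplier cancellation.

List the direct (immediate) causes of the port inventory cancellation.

Upstream contributors include the customs clearance capacity cut, the port inventory stockout, the carrier shortage, the assembly contract surcharge, but only the component contract capacity cut, the supplier cancellation feed directly into the port inventory cancellation.

the component contract capacity cut, the supplier cancellation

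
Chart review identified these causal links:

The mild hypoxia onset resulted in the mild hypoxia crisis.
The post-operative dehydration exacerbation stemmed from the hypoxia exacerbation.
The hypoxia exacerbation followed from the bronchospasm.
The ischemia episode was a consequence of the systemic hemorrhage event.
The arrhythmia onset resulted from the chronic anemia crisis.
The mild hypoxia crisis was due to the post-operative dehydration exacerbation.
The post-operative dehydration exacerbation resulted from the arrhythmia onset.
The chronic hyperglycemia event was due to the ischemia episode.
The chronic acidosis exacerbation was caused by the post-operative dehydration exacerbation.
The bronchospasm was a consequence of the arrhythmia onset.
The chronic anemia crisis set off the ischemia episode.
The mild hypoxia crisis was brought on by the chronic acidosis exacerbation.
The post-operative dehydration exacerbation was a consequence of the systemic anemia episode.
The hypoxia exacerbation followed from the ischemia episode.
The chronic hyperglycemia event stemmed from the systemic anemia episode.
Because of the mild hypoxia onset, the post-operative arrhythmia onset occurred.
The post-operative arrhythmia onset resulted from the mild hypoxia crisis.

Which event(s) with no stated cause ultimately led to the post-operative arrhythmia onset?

Tracing upstream from the post-operative arrhythmia onset: the post-operative arrhythmia onset ← the mild hypoxia crisis ← the post-operative dehydration exacerbation ← the arrhythmia onset ← the chronic anemia crisis.
A separate upstream branch: the post-operative arrhythmia onset ← the mild hypoxia crisis ← the post-operative dehydration exacerbation ← the systemic anemia episode.
A separate upstream branch: the post-operative arrhythmia onset ← the mild hypoxia crisis ← the post-operative dehydration exacerbation ← the hypoxia exacerbation ← the ischemia episode ← the systemic hemorrhage event.
A separate upstream branch: the post-operative arrhythmia onset ← the mild hypoxia onset.
Each of those chain origins has no stated cause.

the chronic anemia crisis, the mild hypoxia onset, the systemic anemia episode, the systemic hemorrhage event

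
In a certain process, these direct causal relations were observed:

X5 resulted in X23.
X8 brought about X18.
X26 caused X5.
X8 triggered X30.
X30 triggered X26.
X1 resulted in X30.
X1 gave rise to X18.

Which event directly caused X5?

X26

Upstream contributors include X8, X1, X30, but only X26 feeds directly into X5.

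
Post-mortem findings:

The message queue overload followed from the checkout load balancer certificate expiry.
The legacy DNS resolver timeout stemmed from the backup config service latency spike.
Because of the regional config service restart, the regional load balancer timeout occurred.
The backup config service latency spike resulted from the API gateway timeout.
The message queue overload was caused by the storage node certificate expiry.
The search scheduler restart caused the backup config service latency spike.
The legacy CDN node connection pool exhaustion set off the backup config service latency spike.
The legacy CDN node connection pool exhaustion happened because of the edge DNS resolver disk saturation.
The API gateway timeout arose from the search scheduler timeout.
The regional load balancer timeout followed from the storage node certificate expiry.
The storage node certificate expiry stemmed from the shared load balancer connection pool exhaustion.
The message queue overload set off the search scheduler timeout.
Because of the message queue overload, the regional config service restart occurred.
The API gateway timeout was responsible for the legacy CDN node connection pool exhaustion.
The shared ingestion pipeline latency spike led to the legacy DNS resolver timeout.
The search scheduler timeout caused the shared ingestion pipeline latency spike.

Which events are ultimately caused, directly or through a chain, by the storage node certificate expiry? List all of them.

Direct effects: the message queue overload, the regional load balancer timeout.
2 steps out: the search scheduler timeout, the regional config service restart.
3 steps out: the API gateway timeout, the shared ingestion pipeline latency spike.
4 steps out: the legacy CDN node connection pool exhaustion, the backup config service latency spike, the legacy DNS resolver timeout.
Not reachable from it: the shared load balancer connection pool exhaustion, the checkout load balancer certificate expiry, the edge DNS resolver disk saturation, the search scheduler restart.

the API gateway timeout, the backup config service latency spike, the legacy CDN node connection pool exhaustion, the legacy DNS resolver timeout, the message queue overload, the regional config service restart, the regional load balancer timeout, the search scheduler timeout, the shared ingestion pipeline latency spike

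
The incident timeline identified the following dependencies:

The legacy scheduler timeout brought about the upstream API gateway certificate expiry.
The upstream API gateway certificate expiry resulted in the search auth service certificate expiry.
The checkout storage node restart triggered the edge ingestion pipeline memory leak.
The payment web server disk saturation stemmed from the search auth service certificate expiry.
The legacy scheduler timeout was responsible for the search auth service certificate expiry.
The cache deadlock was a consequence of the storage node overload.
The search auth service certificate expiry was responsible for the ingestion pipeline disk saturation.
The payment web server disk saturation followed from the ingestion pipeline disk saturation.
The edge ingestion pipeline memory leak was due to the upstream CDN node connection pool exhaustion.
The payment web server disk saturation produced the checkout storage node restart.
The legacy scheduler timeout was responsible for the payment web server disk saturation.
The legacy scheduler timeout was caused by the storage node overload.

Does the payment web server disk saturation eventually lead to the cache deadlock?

The payment web server disk saturation leads to the checkout storage node restart, the edge ingestion pipeline memory leak; the cache deadlock is not among them.

No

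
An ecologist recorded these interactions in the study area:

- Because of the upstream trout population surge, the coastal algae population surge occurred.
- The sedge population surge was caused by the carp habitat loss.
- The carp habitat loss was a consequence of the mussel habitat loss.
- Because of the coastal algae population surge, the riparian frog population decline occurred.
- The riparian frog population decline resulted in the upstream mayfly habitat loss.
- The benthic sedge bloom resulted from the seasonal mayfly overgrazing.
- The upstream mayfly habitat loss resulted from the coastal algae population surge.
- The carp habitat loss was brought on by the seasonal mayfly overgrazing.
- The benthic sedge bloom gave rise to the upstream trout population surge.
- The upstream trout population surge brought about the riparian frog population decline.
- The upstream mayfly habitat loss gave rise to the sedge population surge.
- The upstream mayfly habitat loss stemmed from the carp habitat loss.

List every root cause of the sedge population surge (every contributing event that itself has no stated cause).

Tracing upstream from the sedge population surge: the sedge population surge ← the carp habitat loss ← the mussel habitat loss.
A separate upstream branch: the sedge population surge ← the carp habitat loss ← the seasonal mayfly overgrazing.
Each of those chain origins has no stated cause.

the mussel habitat loss, the seasonal mayfly overgrazing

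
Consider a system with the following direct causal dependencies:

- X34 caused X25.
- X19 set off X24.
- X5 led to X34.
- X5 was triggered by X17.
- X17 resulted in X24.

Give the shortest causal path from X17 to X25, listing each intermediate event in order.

X17 → X5
X5 → X34
X34 → X25
Length: 3 steps.

X17 → X5 → X34 → X25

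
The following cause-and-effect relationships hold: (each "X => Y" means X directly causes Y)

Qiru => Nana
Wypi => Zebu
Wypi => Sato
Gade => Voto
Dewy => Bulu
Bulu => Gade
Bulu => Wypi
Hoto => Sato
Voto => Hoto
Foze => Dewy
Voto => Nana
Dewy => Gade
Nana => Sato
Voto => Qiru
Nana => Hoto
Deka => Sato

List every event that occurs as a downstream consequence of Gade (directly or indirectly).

Hoto, Nana, Qiru, Sato, Voto

Direct effects: Voto.
2 steps out: Qiru, Nana, Hoto.
3 steps out: Sato.
Not reachable from it: Foze, Dewy, Bulu, Wypi, Zebu, Deka.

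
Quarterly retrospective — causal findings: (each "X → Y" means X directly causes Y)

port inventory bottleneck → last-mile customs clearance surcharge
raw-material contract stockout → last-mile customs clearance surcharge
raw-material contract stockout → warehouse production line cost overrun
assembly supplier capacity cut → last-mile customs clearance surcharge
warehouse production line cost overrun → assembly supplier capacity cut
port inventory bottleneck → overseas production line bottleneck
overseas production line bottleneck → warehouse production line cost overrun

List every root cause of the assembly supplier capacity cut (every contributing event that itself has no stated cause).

Tracing upstream from the assembly supplier capacity cut: the assembly supplier capacity cut ← the warehouse production line cost overrun ← the overseas production line bottleneck ← the port inventory bottleneck.
A separate upstream branch: the assembly supplier capacity cut ← the warehouse production line cost overrun ← the raw-material contract stockout.
Each of those chain origins has no stated cause.

the port inventory bottleneck, the raw-material contract stockout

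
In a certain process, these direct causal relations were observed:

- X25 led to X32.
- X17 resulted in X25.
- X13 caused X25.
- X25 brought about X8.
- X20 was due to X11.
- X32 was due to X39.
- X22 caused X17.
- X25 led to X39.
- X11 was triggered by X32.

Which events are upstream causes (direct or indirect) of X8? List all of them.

X13, X17, X22, X25

Immediate cause of X8: X25.
Further upstream: X22, X17, X13.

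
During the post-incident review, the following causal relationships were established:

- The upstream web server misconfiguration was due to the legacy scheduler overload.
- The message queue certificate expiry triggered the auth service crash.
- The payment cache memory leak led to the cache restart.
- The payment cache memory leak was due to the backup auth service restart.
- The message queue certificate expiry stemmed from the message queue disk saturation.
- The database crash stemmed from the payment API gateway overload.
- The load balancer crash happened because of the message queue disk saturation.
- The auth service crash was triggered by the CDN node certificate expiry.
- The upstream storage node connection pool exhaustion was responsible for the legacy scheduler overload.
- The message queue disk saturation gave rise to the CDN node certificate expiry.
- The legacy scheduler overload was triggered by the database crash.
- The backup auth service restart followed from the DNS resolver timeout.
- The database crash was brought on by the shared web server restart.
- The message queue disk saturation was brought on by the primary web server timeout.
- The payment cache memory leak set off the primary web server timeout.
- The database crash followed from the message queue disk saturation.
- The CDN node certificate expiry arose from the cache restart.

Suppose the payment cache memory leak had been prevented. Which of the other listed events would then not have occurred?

the CDN node certificate expiry, the auth service crash, the cache restart, the load balancer crash, the message queue certificate expiry, the message queue disk saturation, the primary web server timeout

Downstream of the payment cache memory leak: the primary web server timeout, the cache restart, the message queue disk saturation, the message queue certificate expiry, the load balancer crash, the database crash, the CDN node certificate expiry, the legacy scheduler overload, the upstream web server misconfiguration, the auth service crash.
Of those, still caused via another path: the database crash, the legacy scheduler overload, the upstream web server misconfiguration.
The remainder have no surviving cause.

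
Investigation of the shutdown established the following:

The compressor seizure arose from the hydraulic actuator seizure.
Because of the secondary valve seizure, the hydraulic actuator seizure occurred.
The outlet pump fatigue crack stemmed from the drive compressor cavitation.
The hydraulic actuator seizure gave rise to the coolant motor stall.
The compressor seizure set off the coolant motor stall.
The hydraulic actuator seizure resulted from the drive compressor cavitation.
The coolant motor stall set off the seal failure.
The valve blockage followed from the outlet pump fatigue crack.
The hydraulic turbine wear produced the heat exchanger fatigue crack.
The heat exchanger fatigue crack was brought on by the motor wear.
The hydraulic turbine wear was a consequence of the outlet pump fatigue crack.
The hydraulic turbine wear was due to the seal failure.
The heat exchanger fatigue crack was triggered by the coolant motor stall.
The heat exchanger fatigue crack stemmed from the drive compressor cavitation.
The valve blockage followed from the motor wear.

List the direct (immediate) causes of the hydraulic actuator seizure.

the drive compressor cavitation, the secondary valve seizure

the drive compressor cavitation, the secondary valve seizure → the hydraulic actuator seizure with nothing further upstream stated.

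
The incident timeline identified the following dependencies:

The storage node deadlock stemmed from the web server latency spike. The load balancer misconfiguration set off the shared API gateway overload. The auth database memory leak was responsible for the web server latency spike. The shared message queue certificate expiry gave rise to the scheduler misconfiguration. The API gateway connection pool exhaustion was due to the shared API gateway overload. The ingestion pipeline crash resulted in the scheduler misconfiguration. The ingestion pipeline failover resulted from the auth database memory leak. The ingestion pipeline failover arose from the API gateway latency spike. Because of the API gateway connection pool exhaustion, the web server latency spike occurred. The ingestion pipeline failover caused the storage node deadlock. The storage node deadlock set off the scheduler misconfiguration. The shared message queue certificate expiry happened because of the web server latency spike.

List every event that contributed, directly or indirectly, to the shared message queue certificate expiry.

the API gateway connection pool exhaustion, the auth database memory leak, the load balancer misconfiguration, the shared API gateway overload, the web server latency spike

Immediate cause of the shared message queue certificate expiry: the web server latency spike.
Further upstream: the load balancer misconfiguration, the auth database memory leak, the shared API gateway overload, the API gateway connection pool exhaustion.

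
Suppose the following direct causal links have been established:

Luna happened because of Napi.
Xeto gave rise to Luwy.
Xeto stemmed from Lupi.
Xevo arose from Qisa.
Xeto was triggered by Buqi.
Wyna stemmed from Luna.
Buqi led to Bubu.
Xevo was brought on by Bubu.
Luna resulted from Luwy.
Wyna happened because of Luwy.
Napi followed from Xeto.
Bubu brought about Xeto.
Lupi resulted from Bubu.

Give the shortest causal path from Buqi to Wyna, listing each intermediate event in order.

Buqi → Xeto → Luwy → Wyna

Buqi → Xeto
Xeto → Luwy
Luwy → Wyna
Length: 3 steps.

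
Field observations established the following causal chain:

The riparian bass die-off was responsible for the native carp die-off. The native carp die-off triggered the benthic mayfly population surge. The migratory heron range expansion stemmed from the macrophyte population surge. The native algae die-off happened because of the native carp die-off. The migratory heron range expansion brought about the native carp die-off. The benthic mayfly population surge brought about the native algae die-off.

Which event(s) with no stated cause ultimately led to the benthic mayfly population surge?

the macrophyte population surge, the riparian bass die-off

Tracing upstream from the benthic mayfly population surge: the benthic mayfly population surge ← the native carp die-off ← the migratory heron range expansion ← the macrophyte population surge.
A separate upstream branch: the benthic mayfly population surge ← the native carp die-off ← the riparian bass die-off.
Each of those chain origins has no stated cause.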